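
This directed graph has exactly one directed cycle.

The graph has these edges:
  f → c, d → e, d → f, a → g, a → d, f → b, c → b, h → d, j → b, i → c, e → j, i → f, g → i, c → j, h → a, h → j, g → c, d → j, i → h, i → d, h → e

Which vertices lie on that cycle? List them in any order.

a, g, h, i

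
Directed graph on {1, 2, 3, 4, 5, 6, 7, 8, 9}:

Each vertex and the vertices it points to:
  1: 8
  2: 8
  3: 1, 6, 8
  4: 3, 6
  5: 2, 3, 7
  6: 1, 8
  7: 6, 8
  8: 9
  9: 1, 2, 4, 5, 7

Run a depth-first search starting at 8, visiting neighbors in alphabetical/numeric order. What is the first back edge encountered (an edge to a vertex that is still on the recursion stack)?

1→8

DFS from 8 (visiting neighbors in alphabetical/numeric order); mark gray on enter, black on exit:
8 gray
  9 gray
    1 gray
      1→8: 8 is gray → back edge
First back edge: 1 → 8.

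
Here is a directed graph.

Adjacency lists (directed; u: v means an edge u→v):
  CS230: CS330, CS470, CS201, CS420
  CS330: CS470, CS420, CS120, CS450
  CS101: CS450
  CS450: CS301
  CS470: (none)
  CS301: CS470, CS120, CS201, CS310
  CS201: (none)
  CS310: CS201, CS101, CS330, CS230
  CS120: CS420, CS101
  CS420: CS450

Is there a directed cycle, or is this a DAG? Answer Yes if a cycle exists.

Yes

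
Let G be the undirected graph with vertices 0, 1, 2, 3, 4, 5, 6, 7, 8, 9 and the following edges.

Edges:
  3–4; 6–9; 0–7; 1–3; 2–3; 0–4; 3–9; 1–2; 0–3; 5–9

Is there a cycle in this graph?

Yes

DFS, tracking each vertex's parent; an edge to a visited non-parent vertex closes a cycle.
Start from 9:
visit 9 (parent –)
  visit 6 (parent 9)
    6–9: parent, skip
  visit 5 (parent 9)
    5–9: parent, skip
  visit 3 (parent 9)
    3–9: parent, skip
    visit 1 (parent 3)
      1–3: parent, skip
      visit 2 (parent 1)
        2–3: 3 visited and ≠ parent → cycle
Cycle: 3 – 1 – 2 – 3.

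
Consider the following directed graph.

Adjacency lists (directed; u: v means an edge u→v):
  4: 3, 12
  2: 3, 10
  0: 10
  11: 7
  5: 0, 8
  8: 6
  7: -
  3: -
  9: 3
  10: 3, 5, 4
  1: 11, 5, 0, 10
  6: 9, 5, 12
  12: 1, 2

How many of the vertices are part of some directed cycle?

A vertex is on a directed cycle iff it belongs to a strongly connected component of size ≥ 2 (or has a self-loop).
The vertices on cycles are {0, 1, 2, 4, 5, 6, 8, 10, 12} — 9 in total.

9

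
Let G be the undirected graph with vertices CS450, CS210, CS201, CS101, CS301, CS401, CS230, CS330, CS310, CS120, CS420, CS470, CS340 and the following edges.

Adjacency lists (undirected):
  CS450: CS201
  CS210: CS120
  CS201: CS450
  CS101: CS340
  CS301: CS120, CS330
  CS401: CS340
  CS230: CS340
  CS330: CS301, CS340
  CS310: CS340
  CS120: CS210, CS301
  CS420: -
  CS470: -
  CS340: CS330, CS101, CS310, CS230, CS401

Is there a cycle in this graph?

No

DFS, tracking each vertex's parent; an edge to a visited non-parent vertex closes a cycle.
Start from CS340:
visit CS340 (parent –)
  visit CS330 (parent CS340)
    visit CS301 (parent CS330)
      visit CS120 (parent CS301)
        visit CS210 (parent CS120)
          CS210–CS120: parent, skip
        CS120–CS301: parent, skip
      CS301–CS330: parent, skip
    CS330–CS340: parent, skip
  visit CS101 (parent CS340)
    CS101–CS340: parent, skip
  visit CS310 (parent CS340)
    CS310–CS340: parent, skip
  visit CS230 (parent CS340)
    CS230–CS340: parent, skip
  visit CS401 (parent CS340)
    CS401–CS340: parent, skip
visit CS450 (parent –)
  visit CS201 (parent CS450)
    CS201–CS450: parent, skip
visit CS420 (parent –)
visit CS470 (parent –)
No non-parent visited neighbor found — the graph is a forest.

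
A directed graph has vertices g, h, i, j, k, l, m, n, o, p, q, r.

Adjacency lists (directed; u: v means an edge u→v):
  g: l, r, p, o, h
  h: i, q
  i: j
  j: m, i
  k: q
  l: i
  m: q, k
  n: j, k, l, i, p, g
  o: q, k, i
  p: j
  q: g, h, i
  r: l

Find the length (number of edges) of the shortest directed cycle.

For each vertex v, BFS finds the shortest path from v back to v.
The shortest such closed walk is j → i → j, length 2.

2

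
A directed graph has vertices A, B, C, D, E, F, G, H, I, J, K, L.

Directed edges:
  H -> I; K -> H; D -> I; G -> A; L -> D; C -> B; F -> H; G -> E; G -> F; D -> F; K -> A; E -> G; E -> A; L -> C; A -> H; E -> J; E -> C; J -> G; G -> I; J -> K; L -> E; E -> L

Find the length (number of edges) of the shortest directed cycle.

For each vertex v, BFS finds the shortest path from v back to v.
The shortest such closed walk is E → G → E, length 2.

2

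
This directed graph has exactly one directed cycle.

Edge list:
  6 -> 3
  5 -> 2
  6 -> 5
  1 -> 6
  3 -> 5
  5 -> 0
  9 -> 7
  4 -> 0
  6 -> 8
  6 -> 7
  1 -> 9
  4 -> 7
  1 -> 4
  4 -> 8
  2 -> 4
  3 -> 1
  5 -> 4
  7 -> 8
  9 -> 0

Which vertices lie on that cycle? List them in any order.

DFS with gray/black marking from 3:
3 gray
  1 gray
    6 gray
      7 gray
        8 gray
        8 black
      7 black
      5 gray
        2 gray
          4 gray
            0 gray
            0 black
            4→7: 7 black — skip
            4→8: 8 black — skip
          4 black
        2 black
        5→4: 4 black — skip
        5→0: 0 black — skip
      5 black
      6→3: 3 is gray → back edge
Back edge closes the cycle 3 → 1 → 6 → 3; its vertices are {1, 3, 6}.

1, 3, 6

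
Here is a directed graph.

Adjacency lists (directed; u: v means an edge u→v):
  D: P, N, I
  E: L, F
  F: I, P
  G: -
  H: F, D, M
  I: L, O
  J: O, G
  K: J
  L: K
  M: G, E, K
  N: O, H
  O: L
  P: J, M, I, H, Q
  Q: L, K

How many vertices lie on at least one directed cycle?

A vertex is on a directed cycle iff it belongs to a strongly connected component of size ≥ 2 (or has a self-loop).
The vertices on cycles are {D, E, F, H, J, K, L, M, N, O, P} — 11 in total.

11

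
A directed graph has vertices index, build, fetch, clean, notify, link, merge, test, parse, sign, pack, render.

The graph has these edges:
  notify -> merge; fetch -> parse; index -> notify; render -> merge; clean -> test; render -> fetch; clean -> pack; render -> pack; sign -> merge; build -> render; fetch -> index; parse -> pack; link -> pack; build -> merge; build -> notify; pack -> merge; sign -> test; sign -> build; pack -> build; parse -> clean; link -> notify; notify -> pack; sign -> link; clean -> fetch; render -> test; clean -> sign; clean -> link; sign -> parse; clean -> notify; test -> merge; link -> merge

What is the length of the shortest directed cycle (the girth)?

3

For each vertex v, BFS finds the shortest path from v back to v.
The shortest such closed walk is clean → fetch → parse → clean, length 3.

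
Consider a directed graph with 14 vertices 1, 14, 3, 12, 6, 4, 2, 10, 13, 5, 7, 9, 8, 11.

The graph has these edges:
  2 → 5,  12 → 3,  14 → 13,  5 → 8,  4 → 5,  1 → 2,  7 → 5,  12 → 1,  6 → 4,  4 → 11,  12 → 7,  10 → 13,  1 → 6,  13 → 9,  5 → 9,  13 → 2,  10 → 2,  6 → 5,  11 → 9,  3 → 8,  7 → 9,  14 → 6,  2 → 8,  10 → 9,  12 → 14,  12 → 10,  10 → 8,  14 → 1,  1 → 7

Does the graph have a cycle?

No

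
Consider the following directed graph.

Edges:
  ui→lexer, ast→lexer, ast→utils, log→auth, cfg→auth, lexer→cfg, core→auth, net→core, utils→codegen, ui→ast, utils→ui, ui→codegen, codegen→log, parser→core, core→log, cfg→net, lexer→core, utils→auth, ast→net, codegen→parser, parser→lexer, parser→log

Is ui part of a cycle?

Yes

ui is on a cycle iff ui can reach itself via ≥1 edge.
ui → ast → utils → ui — yes.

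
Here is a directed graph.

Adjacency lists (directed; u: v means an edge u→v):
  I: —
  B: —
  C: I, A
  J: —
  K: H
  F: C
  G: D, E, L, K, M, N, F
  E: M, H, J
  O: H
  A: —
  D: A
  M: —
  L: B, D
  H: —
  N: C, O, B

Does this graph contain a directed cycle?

No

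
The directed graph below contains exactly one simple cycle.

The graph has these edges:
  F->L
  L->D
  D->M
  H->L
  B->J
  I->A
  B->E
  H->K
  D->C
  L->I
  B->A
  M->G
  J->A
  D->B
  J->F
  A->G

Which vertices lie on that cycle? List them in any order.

B, D, F, J, L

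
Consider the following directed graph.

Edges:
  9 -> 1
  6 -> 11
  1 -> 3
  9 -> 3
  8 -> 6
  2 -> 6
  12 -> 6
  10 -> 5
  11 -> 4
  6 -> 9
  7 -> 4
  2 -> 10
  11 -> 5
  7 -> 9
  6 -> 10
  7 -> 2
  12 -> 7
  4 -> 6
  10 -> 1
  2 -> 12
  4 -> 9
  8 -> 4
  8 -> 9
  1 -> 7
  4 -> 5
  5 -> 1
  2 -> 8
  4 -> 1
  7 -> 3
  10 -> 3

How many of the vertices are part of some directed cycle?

11

A vertex is on a directed cycle iff it belongs to a strongly connected component of size ≥ 2 (or has a self-loop).
The vertices on cycles are {1, 2, 4, 5, 6, 7, 8, 9, 10, 11, 12} — 11 in total.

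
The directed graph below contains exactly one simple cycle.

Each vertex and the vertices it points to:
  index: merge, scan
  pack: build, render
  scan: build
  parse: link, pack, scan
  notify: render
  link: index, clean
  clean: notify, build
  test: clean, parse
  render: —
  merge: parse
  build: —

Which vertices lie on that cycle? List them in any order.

DFS with gray/black marking from parse:
parse gray
  link gray
    index gray
      merge gray
        merge→parse: parse is gray → back edge
Back edge closes the cycle parse → link → index → merge → parse; its vertices are {link, index, merge, parse}.

link, index, merge, parse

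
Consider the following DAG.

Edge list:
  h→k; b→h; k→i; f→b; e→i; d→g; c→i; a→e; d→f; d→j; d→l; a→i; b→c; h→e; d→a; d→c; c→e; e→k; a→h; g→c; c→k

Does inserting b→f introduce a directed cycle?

Yes

Adding b→f creates a cycle iff f can already reach b.
Path from f: f → b.
So f → … → b → f is a cycle.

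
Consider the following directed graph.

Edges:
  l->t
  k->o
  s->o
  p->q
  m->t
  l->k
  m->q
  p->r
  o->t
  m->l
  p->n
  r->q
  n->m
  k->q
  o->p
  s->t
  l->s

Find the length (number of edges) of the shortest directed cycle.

6

For each vertex v, BFS finds the shortest path from v back to v.
The shortest such closed walk is p → n → m → l → s → o → p, length 6.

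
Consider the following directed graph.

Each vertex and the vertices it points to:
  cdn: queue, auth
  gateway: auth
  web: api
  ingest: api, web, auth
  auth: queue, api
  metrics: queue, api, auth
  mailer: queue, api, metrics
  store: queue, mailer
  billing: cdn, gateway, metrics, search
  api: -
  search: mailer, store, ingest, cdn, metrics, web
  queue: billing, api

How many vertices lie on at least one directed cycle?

10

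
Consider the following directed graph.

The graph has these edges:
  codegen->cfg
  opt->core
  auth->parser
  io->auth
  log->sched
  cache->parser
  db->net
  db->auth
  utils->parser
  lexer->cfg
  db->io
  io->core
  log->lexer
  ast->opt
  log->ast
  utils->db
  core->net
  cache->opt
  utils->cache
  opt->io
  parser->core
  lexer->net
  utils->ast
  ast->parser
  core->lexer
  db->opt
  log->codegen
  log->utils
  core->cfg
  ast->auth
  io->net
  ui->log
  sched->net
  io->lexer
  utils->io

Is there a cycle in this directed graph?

DFS with white/gray/black marking, starting from auth:
auth gray
  parser gray
    core gray
      net gray
      net black
      cfg gray
      cfg black
      lexer gray
        lexer→net: net black — skip
        lexer→cfg: cfg black — skip
      lexer black
    core black
  parser black
auth black
opt gray
  io gray
    io→lexer: lexer black — skip
    io→core: core black — skip
    io→net: net black — skip
    io→auth: auth black — skip
  io black
  opt→core: core black — skip
opt black
cache gray
  cache→parser: parser black — skip
  cache→opt: opt black — skip
cache black
sched gray
  sched→net: net black — skip
sched black
utils gray
  utils→io: io black — skip
  ast gray
    ast→opt: opt black — skip
    ast→parser: parser black — skip
    ast→auth: auth black — skip
  ast black
  utils→parser: parser black — skip
  db gray
    db→io: io black — skip
    db→auth: auth black — skip
    db→opt: opt black — skip
    db→net: net black — skip
  db black
  utils→cache: cache black — skip
utils black
codegen gray
  codegen→cfg: cfg black — skip
codegen black
log gray
  log→lexer: lexer black — skip
  log→ast: ast black — skip
  log→utils: utils black — skip
  log→sched: sched black — skip
  log→codegen: codegen black — skip
log black
ui gray
  ui→log: log black — skip
ui black
Every edge goes to a white or black vertex — no back edge, so the graph is acyclic.

No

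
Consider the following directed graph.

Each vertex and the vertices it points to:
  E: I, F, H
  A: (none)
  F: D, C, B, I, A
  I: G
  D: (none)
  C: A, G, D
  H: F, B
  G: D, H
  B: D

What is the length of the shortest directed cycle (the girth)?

For each vertex v, BFS finds the shortest path from v back to v.
The shortest such closed walk is I → G → H → F → I, length 4.

4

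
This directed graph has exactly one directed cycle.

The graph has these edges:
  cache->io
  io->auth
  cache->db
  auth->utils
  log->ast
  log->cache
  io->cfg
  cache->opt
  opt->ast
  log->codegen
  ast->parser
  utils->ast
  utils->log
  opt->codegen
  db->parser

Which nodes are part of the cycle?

io, log, auth, cache, utils

DFS with gray/black marking from cache:
cache gray
  db gray
    parser gray
    parser black
  db black
  opt gray
    ast gray
      ast→parser: parser black — skip
    ast black
    codegen gray
    codegen black
  opt black
  io gray
    auth gray
      utils gray
        utils→ast: ast black — skip
        log gray
          log→ast: ast black — skip
          log→codegen: codegen black — skip
          log→cache: cache is gray → back edge
Back edge closes the cycle cache → io → auth → utils → log → cache; its vertices are {io, log, auth, cache, utils}.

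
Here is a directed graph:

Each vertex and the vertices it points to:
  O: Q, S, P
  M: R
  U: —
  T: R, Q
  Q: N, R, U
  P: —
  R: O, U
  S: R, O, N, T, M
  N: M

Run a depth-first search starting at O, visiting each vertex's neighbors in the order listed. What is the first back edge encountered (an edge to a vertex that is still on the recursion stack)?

R→O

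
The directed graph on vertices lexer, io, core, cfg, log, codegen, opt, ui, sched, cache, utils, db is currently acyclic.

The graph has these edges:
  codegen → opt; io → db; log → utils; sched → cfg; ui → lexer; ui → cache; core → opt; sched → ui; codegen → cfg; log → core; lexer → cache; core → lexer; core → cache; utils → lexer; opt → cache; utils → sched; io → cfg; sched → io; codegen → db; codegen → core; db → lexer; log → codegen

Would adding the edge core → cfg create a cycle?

No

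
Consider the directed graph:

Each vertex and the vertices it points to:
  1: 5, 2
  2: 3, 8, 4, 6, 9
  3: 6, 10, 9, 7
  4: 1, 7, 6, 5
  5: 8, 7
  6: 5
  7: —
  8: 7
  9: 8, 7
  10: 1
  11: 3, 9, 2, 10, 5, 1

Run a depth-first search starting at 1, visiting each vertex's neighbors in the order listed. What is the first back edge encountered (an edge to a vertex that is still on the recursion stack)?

DFS from 1 (visiting each vertex's neighbors in the order listed); mark gray on enter, black on exit:
1 gray
  5 gray
    8 gray
      7 gray
      7 black
    8 black
    5→7: 7 black — skip
  5 black
  2 gray
    3 gray
      6 gray
        6→5: 5 black — skip
      6 black
      10 gray
        10→1: 1 is gray → back edge
First back edge: 10 → 1.

10→1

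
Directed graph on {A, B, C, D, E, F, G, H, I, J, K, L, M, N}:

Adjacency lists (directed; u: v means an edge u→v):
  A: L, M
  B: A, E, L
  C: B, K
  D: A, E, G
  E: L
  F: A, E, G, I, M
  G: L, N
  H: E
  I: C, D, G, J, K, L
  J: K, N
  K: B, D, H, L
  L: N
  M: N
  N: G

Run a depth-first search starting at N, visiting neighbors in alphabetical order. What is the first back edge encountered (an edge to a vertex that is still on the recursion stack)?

DFS from N (visiting neighbors in alphabetical order); mark gray on enter, black on exit:
N gray
  G gray
    L gray
      L→N: N is gray → back edge
First back edge: L → N.

L->N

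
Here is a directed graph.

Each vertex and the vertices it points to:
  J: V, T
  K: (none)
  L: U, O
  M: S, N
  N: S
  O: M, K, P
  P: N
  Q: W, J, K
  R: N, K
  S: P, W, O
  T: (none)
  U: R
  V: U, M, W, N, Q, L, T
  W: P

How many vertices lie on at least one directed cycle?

A vertex is on a directed cycle iff it belongs to a strongly connected component of size ≥ 2 (or has a self-loop).
The vertices on cycles are {J, M, N, O, P, Q, S, V, W} — 9 in total.

9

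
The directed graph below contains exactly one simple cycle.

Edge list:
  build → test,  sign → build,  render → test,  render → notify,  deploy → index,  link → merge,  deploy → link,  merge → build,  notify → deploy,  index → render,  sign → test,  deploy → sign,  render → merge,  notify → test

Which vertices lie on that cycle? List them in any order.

index, deploy, notify, render

DFS with gray/black marking from deploy:
deploy gray
  link gray
    merge gray
      build gray
        test gray
        test black
      build black
    merge black
  link black
  index gray
    render gray
      render→merge: merge black — skip
      notify gray
        notify→test: test black — skip
        notify→deploy: deploy is gray → back edge
Back edge closes the cycle deploy → index → render → notify → deploy; its vertices are {index, deploy, notify, render}.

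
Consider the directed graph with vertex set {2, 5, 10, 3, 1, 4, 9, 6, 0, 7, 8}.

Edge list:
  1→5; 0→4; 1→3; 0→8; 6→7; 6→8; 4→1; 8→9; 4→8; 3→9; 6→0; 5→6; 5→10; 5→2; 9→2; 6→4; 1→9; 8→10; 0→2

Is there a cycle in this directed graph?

Yes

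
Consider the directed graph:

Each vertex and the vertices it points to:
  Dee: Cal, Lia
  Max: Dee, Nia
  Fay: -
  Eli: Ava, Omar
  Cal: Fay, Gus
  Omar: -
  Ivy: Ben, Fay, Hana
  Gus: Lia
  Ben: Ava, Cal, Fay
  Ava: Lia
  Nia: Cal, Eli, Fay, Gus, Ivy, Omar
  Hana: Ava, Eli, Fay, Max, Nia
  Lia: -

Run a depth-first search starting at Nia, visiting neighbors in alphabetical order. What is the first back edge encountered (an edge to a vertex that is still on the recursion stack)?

Max->Nia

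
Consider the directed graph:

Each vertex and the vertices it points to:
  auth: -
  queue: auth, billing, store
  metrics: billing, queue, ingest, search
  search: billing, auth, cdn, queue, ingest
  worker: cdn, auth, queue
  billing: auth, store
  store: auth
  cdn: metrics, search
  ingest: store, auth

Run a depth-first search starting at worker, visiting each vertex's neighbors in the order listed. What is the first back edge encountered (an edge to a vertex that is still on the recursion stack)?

search→cdn

DFS from worker (visiting each vertex's neighbors in the order listed); mark gray on enter, black on exit:
worker gray
  cdn gray
    metrics gray
      billing gray
        auth gray
        auth black
        store gray
          store→auth: auth black — skip
        store black
      billing black
      queue gray
        queue→auth: auth black — skip
        queue→billing: billing black — skip
        queue→store: store black — skip
      queue black
      ingest gray
        ingest→store: store black — skip
        ingest→auth: auth black — skip
      ingest black
      search gray
        search→billing: billing black — skip
        search→auth: auth black — skip
        search→cdn: cdn is gray → back edge
First back edge: search → cdn.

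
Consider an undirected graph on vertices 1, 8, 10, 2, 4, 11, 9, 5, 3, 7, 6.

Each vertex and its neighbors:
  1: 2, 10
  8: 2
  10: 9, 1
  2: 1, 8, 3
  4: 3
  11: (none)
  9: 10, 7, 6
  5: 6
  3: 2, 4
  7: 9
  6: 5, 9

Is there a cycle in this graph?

No

DFS, tracking each vertex's parent; an edge to a visited non-parent vertex closes a cycle.
Start from 4:
visit 4 (parent –)
  visit 3 (parent 4)
    visit 2 (parent 3)
      visit 1 (parent 2)
        1–2: parent, skip
        visit 10 (parent 1)
          visit 9 (parent 10)
            9–10: parent, skip
            visit 7 (parent 9)
              7–9: parent, skip
            visit 6 (parent 9)
              visit 5 (parent 6)
                5–6: parent, skip
              6–9: parent, skip
          10–1: parent, skip
      visit 8 (parent 2)
        8–2: parent, skip
      2–3: parent, skip
    3–4: parent, skip
visit 11 (parent –)
No non-parent visited neighbor found — the graph is a forest.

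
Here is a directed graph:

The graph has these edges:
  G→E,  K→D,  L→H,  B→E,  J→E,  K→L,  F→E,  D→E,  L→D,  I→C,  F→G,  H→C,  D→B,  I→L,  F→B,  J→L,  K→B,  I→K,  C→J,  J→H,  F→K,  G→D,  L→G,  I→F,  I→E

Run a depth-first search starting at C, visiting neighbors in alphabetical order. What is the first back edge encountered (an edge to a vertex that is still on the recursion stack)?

H->C

DFS from C (visiting neighbors in alphabetical order); mark gray on enter, black on exit:
C gray
  J gray
    E gray
    E black
    H gray
      H→C: C is gray → back edge
First back edge: H → C.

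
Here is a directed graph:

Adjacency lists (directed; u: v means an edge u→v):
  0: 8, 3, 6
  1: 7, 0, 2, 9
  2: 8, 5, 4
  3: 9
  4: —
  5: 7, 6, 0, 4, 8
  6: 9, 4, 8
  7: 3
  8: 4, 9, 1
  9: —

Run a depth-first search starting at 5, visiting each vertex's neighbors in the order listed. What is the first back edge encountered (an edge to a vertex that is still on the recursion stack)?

DFS from 5 (visiting each vertex's neighbors in the order listed); mark gray on enter, black on exit:
5 gray
  7 gray
    3 gray
      9 gray
      9 black
    3 black
  7 black
  6 gray
    6→9: 9 black — skip
    4 gray
    4 black
    8 gray
      8→4: 4 black — skip
      8→9: 9 black — skip
      1 gray
        1→7: 7 black — skip
        0 gray
          0→8: 8 is gray → back edge
First back edge: 0 → 8.

0→8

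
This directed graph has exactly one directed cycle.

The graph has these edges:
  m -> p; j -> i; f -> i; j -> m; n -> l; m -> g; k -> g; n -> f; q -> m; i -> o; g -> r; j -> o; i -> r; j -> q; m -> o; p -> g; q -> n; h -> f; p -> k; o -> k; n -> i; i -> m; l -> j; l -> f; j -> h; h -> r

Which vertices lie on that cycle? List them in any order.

j, l, n, q

DFS with gray/black marking from l:
l gray
  f gray
    i gray
      o gray
        k gray
          g gray
            r gray
            r black
          g black
        k black
      o black
      m gray
        m→o: o black — skip
        p gray
          p→g: g black — skip
          p→k: k black — skip
        p black
        m→g: g black — skip
      m black
      i→r: r black — skip
    i black
  f black
  j gray
    j→o: o black — skip
    j→m: m black — skip
    h gray
      h→r: r black — skip
      h→f: f black — skip
    h black
    q gray
      q→m: m black — skip
      n gray
        n→i: i black — skip
        n→f: f black — skip
        n→l: l is gray → back edge
Back edge closes the cycle l → j → q → n → l; its vertices are {j, l, n, q}.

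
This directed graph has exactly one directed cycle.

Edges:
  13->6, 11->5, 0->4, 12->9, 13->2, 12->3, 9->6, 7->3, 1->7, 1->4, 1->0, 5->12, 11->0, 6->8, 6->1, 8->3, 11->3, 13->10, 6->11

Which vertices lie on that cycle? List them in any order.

5, 6, 9, 11, 12

DFS with gray/black marking from 6:
6 gray
  8 gray
    3 gray
    3 black
  8 black
  1 gray
    0 gray
      4 gray
      4 black
    0 black
    1→4: 4 black — skip
    7 gray
      7→3: 3 black — skip
    7 black
  1 black
  11 gray
    5 gray
      12 gray
        9 gray
          9→6: 6 is gray → back edge
Back edge closes the cycle 6 → 11 → 5 → 12 → 9 → 6; its vertices are {5, 6, 9, 11, 12}.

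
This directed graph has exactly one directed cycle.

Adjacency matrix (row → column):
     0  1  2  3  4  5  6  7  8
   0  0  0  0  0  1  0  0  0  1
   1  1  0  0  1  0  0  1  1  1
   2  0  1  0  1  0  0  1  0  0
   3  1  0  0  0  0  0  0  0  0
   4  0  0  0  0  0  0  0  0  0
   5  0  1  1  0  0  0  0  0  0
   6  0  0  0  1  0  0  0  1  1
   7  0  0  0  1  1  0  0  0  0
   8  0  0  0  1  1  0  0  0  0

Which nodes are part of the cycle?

DFS with gray/black marking from 0:
0 gray
  4 gray
  4 black
  8 gray
    3 gray
      3→0: 0 is gray → back edge
Back edge closes the cycle 0 → 8 → 3 → 0; its vertices are {0, 3, 8}.

0, 3, 8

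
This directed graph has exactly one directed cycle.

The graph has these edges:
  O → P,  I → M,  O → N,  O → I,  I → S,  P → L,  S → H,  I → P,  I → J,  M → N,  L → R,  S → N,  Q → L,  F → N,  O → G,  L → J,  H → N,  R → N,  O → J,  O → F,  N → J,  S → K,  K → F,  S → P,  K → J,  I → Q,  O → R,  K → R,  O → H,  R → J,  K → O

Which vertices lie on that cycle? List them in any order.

DFS with gray/black marking from K:
K gray
  J gray
  J black
  R gray
    R→J: J black — skip
    N gray
      N→J: J black — skip
    N black
  R black
  O gray
    O→N: N black — skip
    H gray
      H→N: N black — skip
    H black
    P gray
      L gray
        L→J: J black — skip
        L→R: R black — skip
      L black
    P black
    O→J: J black — skip
    I gray
      I→P: P black — skip
      Q gray
        Q→L: L black — skip
      Q black
      S gray
        S→H: H black — skip
        S→P: P black — skip
        S→N: N black — skip
        S→K: K is gray → back edge
Back edge closes the cycle K → O → I → S → K; its vertices are {I, K, O, S}.

I, K, O, S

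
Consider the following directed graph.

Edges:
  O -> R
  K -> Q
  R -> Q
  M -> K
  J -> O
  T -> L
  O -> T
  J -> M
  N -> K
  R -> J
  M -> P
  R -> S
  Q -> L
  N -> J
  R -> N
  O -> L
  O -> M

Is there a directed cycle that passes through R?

Yes

R is on a cycle iff R can reach itself via ≥1 edge.
R → J → O → R — yes.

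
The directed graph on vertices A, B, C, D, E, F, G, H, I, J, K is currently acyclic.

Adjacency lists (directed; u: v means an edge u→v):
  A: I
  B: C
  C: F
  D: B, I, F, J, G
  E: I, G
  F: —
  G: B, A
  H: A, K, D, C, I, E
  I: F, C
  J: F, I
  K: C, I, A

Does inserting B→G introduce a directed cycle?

Yes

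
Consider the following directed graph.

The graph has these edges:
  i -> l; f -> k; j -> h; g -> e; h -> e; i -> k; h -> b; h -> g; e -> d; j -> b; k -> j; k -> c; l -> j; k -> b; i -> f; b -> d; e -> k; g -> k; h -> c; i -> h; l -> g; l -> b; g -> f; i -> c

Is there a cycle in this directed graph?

Yes

DFS with white/gray/black marking, starting from f:
f gray
  k gray
    b gray
      d gray
      d black
    b black
    j gray
      h gray
        e gray
          e→k: k is gray → back edge
Back edge found, so a cycle exists: k → j → h → e → k.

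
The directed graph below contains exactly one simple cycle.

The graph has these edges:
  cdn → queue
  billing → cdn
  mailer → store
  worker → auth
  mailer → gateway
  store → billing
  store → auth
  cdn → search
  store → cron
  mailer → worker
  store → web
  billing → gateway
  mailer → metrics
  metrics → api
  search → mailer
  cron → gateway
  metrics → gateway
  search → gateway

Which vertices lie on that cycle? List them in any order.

cdn, store, mailer, search, billing

DFS with gray/black marking from mailer:
mailer gray
  worker gray
    auth gray
    auth black
  worker black
  metrics gray
    gateway gray
    gateway black
    api gray
    api black
  metrics black
  mailer→gateway: gateway black — skip
  store gray
    web gray
    web black
    store→auth: auth black — skip
    cron gray
      cron→gateway: gateway black — skip
    cron black
    billing gray
      billing→gateway: gateway black — skip
      cdn gray
        queue gray
        queue black
        search gray
          search→mailer: mailer is gray → back edge
Back edge closes the cycle mailer → store → billing → cdn → search → mailer; its vertices are {cdn, store, mailer, search, billing}.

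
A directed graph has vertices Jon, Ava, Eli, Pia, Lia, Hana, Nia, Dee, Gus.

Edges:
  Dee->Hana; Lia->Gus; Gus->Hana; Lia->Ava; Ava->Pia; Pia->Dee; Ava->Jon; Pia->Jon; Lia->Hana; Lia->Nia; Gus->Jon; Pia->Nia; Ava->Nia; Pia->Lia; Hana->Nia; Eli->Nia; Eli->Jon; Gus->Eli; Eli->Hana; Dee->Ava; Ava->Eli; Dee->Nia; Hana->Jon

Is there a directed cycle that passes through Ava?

Yes

Ava is on a cycle iff Ava can reach itself via ≥1 edge.
Ava → Pia → Dee → Ava — yes.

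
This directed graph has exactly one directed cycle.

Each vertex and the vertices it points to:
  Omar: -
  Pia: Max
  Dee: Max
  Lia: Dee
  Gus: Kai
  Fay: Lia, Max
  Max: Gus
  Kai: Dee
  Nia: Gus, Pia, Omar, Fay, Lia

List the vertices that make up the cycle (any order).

DFS with gray/black marking from Gus:
Gus gray
  Kai gray
    Dee gray
      Max gray
        Max→Gus: Gus is gray → back edge
Back edge closes the cycle Gus → Kai → Dee → Max → Gus; its vertices are {Dee, Gus, Kai, Max}.

Dee, Gus, Kai, Max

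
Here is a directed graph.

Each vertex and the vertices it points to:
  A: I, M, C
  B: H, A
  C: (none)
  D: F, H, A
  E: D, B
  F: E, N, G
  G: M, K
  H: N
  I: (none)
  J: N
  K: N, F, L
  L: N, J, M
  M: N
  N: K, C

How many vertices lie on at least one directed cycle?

A vertex is on a directed cycle iff it belongs to a strongly connected component of size ≥ 2 (or has a self-loop).
The vertices on cycles are {A, B, D, E, F, G, H, J, K, L, M, N} — 12 in total.

12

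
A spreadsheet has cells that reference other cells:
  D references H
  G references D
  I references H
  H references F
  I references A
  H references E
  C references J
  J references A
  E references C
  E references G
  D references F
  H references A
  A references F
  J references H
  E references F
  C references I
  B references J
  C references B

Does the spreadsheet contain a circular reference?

Yes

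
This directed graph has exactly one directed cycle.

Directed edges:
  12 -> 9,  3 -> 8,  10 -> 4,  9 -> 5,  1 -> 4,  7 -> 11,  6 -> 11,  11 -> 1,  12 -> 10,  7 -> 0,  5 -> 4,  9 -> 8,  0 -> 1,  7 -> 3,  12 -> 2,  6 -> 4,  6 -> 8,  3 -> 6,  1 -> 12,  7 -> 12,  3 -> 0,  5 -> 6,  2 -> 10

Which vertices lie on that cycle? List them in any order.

1, 5, 6, 9, 11, 12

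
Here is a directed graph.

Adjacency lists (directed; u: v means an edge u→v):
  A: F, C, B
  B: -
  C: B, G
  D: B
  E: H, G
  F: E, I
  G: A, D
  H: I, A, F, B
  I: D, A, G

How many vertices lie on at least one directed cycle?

A vertex is on a directed cycle iff it belongs to a strongly connected component of size ≥ 2 (or has a self-loop).
The vertices on cycles are {A, C, E, F, G, H, I} — 7 in total.

7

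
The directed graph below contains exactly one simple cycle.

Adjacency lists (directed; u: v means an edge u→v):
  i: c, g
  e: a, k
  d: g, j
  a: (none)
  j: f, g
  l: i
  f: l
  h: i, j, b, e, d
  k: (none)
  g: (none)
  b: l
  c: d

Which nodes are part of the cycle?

c, d, f, i, j, l

DFS with gray/black marking from j:
j gray
  f gray
    l gray
      i gray
        c gray
          d gray
            g gray
            g black
            d→j: j is gray → back edge
Back edge closes the cycle j → f → l → i → c → d → j; its vertices are {c, d, f, i, j, l}.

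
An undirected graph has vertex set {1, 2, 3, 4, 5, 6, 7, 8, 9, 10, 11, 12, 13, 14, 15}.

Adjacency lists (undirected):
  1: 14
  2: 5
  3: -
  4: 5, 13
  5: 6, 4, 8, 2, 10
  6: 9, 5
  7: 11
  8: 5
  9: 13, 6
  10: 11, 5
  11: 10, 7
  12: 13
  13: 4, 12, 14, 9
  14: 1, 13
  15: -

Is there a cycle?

DFS, tracking each vertex's parent; an edge to a visited non-parent vertex closes a cycle.
Start from 2:
visit 2 (parent –)
  visit 5 (parent 2)
    visit 6 (parent 5)
      visit 9 (parent 6)
        visit 13 (parent 9)
          visit 4 (parent 13)
            4–5: 5 visited and ≠ parent → cycle
Cycle: 5 – 6 – 9 – 13 – 4 – 5.

Yes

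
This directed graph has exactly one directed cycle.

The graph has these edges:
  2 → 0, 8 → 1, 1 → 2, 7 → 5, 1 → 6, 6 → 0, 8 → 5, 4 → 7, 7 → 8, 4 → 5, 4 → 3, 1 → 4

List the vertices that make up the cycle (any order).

DFS with gray/black marking from 1:
1 gray
  2 gray
    0 gray
    0 black
  2 black
  6 gray
    6→0: 0 black — skip
  6 black
  4 gray
    3 gray
    3 black
    7 gray
      8 gray
        8→1: 1 is gray → back edge
Back edge closes the cycle 1 → 4 → 7 → 8 → 1; its vertices are {1, 4, 7, 8}.

1, 4, 7, 8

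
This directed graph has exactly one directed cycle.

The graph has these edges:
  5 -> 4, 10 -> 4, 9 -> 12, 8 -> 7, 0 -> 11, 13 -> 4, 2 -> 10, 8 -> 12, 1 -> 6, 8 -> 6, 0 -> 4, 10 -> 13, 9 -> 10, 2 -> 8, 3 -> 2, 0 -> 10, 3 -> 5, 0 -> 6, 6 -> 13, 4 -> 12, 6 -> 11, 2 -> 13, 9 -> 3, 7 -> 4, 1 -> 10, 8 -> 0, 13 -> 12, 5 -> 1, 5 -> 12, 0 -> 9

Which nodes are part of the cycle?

DFS with gray/black marking from 3:
3 gray
  2 gray
    8 gray
      0 gray
        4 gray
          12 gray
          12 black
        4 black
        10 gray
          13 gray
            13→12: 12 black — skip
            13→4: 4 black — skip
          13 black
          10→4: 4 black — skip
        10 black
        11 gray
        11 black
        9 gray
          9→3: 3 is gray → back edge
Back edge closes the cycle 3 → 2 → 8 → 0 → 9 → 3; its vertices are {0, 2, 3, 8, 9}.

0, 2, 3, 8, 9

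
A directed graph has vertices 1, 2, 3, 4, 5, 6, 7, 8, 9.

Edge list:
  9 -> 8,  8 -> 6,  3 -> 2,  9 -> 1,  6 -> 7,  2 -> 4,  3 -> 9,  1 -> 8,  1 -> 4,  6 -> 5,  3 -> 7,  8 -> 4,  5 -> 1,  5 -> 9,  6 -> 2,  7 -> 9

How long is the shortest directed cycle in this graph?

For each vertex v, BFS finds the shortest path from v back to v.
The shortest such closed walk is 7 → 9 → 8 → 6 → 7, length 4.

4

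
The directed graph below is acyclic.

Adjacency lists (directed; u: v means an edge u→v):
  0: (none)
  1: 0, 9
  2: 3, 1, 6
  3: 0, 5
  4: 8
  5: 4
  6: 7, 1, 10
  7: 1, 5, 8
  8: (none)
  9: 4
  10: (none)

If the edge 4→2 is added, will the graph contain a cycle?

Yes

Adding 4→2 creates a cycle iff 2 can already reach 4.
Path from 2: 2 → 3 → 5 → 4.
So 2 → … → 4 → 2 is a cycle.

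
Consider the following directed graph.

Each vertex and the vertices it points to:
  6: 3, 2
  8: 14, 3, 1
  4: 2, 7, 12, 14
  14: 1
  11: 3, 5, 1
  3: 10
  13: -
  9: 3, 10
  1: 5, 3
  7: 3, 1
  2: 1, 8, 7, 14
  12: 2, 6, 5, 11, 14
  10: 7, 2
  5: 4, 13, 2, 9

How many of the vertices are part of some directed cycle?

13

A vertex is on a directed cycle iff it belongs to a strongly connected component of size ≥ 2 (or has a self-loop).
The vertices on cycles are {1, 2, 3, 4, 5, 6, 7, 8, 9, 10, 11, 12, 14} — 13 in total.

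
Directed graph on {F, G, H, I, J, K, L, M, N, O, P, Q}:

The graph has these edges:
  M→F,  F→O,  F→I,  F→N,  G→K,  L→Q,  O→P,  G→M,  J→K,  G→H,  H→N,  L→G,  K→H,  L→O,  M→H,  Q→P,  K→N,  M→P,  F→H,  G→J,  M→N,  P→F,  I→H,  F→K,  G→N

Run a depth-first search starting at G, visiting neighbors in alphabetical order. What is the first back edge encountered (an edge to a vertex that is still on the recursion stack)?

P→F

DFS from G (visiting neighbors in alphabetical order); mark gray on enter, black on exit:
G gray
  H gray
    N gray
    N black
  H black
  J gray
    K gray
      K→H: H black — skip
      K→N: N black — skip
    K black
  J black
  G→K: K black — skip
  M gray
    F gray
      F→H: H black — skip
      I gray
        I→H: H black — skip
      I black
      F→K: K black — skip
      F→N: N black — skip
      O gray
        P gray
          P→F: F is gray → back edge
First back edge: P → F.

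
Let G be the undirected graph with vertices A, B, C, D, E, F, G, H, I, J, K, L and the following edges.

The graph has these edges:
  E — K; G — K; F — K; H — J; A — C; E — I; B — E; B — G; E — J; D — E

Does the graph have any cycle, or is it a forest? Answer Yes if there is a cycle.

DFS, tracking each vertex's parent; an edge to a visited non-parent vertex closes a cycle.
Start from G:
visit G (parent –)
  visit B (parent G)
    B–G: parent, skip
    visit E (parent B)
      visit D (parent E)
        D–E: parent, skip
      E–B: parent, skip
      visit K (parent E)
        K–G: G visited and ≠ parent → cycle
Cycle: G – B – E – K – G.

Yes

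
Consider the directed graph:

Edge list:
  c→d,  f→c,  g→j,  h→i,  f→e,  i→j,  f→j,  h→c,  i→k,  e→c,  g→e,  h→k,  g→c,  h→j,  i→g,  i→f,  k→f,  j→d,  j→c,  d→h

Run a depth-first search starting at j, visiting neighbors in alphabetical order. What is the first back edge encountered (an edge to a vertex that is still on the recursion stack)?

DFS from j (visiting neighbors in alphabetical order); mark gray on enter, black on exit:
j gray
  c gray
    d gray
      h gray
        h→c: c is gray → back edge
First back edge: h → c.

h->c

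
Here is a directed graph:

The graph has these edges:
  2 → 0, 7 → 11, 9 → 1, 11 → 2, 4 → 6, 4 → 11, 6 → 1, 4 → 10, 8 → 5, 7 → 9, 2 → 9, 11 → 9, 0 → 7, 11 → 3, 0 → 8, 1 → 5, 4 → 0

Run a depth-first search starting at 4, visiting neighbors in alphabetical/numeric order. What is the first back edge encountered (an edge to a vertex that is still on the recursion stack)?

2→0

DFS from 4 (visiting neighbors in alphabetical/numeric order); mark gray on enter, black on exit:
4 gray
  0 gray
    7 gray
      9 gray
        1 gray
          5 gray
          5 black
        1 black
      9 black
      11 gray
        2 gray
          2→0: 0 is gray → back edge
First back edge: 2 → 0.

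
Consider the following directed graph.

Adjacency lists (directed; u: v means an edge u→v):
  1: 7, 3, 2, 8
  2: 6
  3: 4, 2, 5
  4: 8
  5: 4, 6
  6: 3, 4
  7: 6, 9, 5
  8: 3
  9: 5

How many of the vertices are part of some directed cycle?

A vertex is on a directed cycle iff it belongs to a strongly connected component of size ≥ 2 (or has a self-loop).
The vertices on cycles are {2, 3, 4, 5, 6, 8} — 6 in total.

6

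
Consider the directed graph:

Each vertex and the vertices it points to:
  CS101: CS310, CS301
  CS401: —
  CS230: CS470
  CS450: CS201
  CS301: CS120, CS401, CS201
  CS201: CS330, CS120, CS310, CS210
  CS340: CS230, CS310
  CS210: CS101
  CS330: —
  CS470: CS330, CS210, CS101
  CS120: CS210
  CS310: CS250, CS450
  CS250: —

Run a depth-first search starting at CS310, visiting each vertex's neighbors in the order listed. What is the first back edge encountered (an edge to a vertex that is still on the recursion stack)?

DFS from CS310 (visiting each vertex's neighbors in the order listed); mark gray on enter, black on exit:
CS310 gray
  CS250 gray
  CS250 black
  CS450 gray
    CS201 gray
      CS330 gray
      CS330 black
      CS120 gray
        CS210 gray
          CS101 gray
            CS101→CS310: CS310 is gray → back edge
First back edge: CS101 → CS310.

CS101→CS310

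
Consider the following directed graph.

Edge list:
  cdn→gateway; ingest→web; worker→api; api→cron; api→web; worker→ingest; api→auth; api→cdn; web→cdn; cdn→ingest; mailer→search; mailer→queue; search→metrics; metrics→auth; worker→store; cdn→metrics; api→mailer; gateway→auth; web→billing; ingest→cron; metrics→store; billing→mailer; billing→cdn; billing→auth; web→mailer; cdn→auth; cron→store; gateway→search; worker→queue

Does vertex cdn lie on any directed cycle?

cdn is on a cycle iff cdn can reach itself via ≥1 edge.
cdn → ingest → web → cdn — yes.

Yes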